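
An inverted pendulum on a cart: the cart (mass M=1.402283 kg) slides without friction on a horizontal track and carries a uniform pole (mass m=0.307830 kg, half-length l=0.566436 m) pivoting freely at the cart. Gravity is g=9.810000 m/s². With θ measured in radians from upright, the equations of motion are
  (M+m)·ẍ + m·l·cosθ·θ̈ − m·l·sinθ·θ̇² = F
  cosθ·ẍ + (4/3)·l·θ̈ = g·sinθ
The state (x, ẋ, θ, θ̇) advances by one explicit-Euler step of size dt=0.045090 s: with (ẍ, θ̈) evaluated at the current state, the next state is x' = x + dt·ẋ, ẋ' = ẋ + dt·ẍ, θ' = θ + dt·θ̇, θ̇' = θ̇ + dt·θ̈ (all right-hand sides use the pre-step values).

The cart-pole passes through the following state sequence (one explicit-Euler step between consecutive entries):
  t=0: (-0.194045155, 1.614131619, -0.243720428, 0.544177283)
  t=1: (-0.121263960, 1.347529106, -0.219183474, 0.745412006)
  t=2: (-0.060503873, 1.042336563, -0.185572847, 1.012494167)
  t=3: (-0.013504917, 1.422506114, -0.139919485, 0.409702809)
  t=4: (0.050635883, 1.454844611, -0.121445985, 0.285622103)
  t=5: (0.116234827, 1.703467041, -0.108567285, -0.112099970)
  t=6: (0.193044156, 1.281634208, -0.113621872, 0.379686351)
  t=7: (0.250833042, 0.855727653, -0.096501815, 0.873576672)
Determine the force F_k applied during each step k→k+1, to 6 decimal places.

F_0 = -9.343692 N
F_1 = -10.545753 N
F_2 = 12.160530 N
F_3 = 0.755434 N
F_4 = 7.904452 N
F_5 = -14.107899 N
F_6 = -14.252771 N

step 0→1:
  ẍ = (ẋ'−ẋ)/dt = (1.347529106−1.614131619)/0.045090 = -5.912675
  θ̈ = (θ̇'−θ̇)/dt = (0.745412006−0.544177283)/0.045090 = 4.462957
  sinθ=-0.241315, cosθ=0.970447
  F = (M+m)·ẍ + m·l·cosθ·θ̈ − m·l·sinθ·θ̇² = -10.111342 + 0.755190 − -0.012460 = -9.343692
step 1→2:
  ẍ = (ẋ'−ẋ)/dt = (1.042336563−1.347529106)/0.045090 = -6.768519
  θ̈ = (θ̇'−θ̇)/dt = (1.012494167−0.745412006)/0.045090 = 5.923313
  sinθ=-0.217433, cosθ=0.976075
  F = (M+m)·ẍ + m·l·cosθ·θ̈ − m·l·sinθ·θ̇² = -11.574933 + 1.008114 − -0.021066 = -10.545753
step 2→3:
  ẍ = (ẋ'−ẋ)/dt = (1.422506114−1.042336563)/0.045090 = 8.431350
  θ̈ = (θ̇'−θ̇)/dt = (0.409702809−1.012494167)/0.045090 = -13.368626
  sinθ=-0.184510, cosθ=0.982831
  F = (M+m)·ẍ + m·l·cosθ·θ̈ − m·l·sinθ·θ̇² = 14.418560 + -2.291012 − -0.032981 = 12.160530
step 3→4:
  ẍ = (ẋ'−ẋ)/dt = (1.454844611−1.422506114)/0.045090 = 0.717199
  θ̈ = (θ̇'−θ̇)/dt = (0.285622103−0.409702809)/0.045090 = -2.751845
  sinθ=-0.139463, cosθ=0.990227
  F = (M+m)·ẍ + m·l·cosθ·θ̈ − m·l·sinθ·θ̇² = 1.226491 + -0.475139 − -0.004082 = 0.755434
step 4→5:
  ẍ = (ẋ'−ẋ)/dt = (1.703467041−1.454844611)/0.045090 = 5.513915
  θ̈ = (θ̇'−θ̇)/dt = (-0.112099970−0.285622103)/0.045090 = -8.820627
  sinθ=-0.121148, cosθ=0.992634
  F = (M+m)·ẍ + m·l·cosθ·θ̈ − m·l·sinθ·θ̇² = 9.429418 + -1.526689 − -0.001723 = 7.904452
step 5→6:
  ẍ = (ẋ'−ẋ)/dt = (1.281634208−1.703467041)/0.045090 = -9.355352
  θ̈ = (θ̇'−θ̇)/dt = (0.379686351−-0.112099970)/0.045090 = 10.906771
  sinθ=-0.108354, cosθ=0.994112
  F = (M+m)·ẍ + m·l·cosθ·θ̈ − m·l·sinθ·θ̇² = -15.998710 + 1.890573 − -0.000237 = -14.107899
step 6→7:
  ẍ = (ẋ'−ẋ)/dt = (0.855727653−1.281634208)/0.045090 = -9.445699
  θ̈ = (θ̇'−θ̇)/dt = (0.873576672−0.379686351)/0.045090 = 10.953434
  sinθ=-0.113378, cosθ=0.993552
  F = (M+m)·ẍ + m·l·cosθ·θ̈ − m·l·sinθ·θ̇² = -16.153212 + 1.897591 − -0.002850 = -14.252771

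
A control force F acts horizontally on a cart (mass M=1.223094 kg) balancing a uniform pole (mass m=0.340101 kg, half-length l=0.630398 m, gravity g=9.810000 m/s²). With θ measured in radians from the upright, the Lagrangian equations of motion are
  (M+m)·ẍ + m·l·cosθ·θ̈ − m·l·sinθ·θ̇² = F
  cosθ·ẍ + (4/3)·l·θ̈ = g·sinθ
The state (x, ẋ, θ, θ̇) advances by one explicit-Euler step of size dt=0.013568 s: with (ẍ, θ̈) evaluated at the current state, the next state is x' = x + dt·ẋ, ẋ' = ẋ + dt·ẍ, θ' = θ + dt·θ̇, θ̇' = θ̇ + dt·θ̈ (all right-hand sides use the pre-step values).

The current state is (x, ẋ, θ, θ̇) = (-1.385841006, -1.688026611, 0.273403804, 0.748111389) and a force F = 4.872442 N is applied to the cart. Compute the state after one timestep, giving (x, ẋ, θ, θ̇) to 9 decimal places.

sinθ=0.270010372, cosθ=0.962857414
temp = (F + m·l·θ̇²·sinθ)/(M+m) = (4.872442 + 0.032399307)/1.563195 = 3.137702786
θ̈ = (g·sinθ − cosθ·temp)/(l·(4/3 − m·cos²θ/(M+m))) = -0.521967131
ẍ = temp − m·l·θ̈·cosθ/(M+m) = 3.206633807
Euler: x'=-1.385841006+0.013568·-1.688026611=-1.408744151, ẋ'=-1.688026611+0.013568·3.206633807=-1.644519004
       θ'=0.273403804+0.013568·0.748111389=0.283554179, θ̇'=0.748111389+0.013568·-0.521967131=0.741029339

(-1.408744151, -1.644519004, 0.283554179, 0.741029339)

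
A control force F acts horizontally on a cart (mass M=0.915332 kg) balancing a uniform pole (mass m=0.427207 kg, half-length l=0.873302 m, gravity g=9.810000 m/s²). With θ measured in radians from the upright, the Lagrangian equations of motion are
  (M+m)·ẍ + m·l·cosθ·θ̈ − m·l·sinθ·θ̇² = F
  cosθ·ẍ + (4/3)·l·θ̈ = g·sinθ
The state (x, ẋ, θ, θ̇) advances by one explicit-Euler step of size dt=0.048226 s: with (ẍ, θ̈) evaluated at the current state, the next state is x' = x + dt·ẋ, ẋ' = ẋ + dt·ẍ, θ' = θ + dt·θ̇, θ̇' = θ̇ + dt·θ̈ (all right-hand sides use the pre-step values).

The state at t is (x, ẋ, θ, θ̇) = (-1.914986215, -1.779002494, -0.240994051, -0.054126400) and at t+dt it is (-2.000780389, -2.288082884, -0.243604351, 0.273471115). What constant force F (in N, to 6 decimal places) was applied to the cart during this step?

ẍ = (ẋ'−ẋ)/dt = (-2.288082884−-1.779002494)/0.048226 = -10.556140
θ̈ = (θ̇'−θ̇)/dt = (0.273471115−-0.054126400)/0.048226 = 6.792965
sinθ=-0.238668, cosθ=0.971101
F = (M+m)·ẍ + m·l·cosθ·θ̈ − m·l·sinθ·θ̇² = -14.172029 + 2.461085 − -0.000261 = -11.710683

F = -11.710683 N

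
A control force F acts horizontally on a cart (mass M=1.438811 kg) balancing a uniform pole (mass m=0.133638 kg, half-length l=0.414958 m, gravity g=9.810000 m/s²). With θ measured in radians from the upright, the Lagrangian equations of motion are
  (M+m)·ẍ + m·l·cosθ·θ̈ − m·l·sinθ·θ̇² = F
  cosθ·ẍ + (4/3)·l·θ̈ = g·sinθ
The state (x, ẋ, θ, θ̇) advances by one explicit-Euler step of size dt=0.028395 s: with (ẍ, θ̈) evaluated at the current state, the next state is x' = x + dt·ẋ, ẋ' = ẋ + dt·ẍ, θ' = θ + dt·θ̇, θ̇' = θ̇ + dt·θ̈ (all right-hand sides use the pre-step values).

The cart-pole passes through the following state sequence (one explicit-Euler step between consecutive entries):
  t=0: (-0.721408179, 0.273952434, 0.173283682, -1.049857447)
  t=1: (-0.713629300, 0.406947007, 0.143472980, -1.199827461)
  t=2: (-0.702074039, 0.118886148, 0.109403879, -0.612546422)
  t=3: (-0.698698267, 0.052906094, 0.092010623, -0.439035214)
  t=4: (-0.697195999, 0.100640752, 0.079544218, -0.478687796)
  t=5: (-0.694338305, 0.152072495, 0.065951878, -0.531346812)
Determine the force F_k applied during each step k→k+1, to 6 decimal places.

step 0→1:
  ẍ = (ẋ'−ẋ)/dt = (0.406947007−0.273952434)/0.028395 = 4.683732
  θ̈ = (θ̇'−θ̇)/dt = (-1.199827461−-1.049857447)/0.028395 = -5.281564
  sinθ=0.172418, cosθ=0.985024
  F = (M+m)·ẍ + m·l·cosθ·θ̈ − m·l·sinθ·θ̇² = 7.364930 + -0.288498 − 0.010538 = 7.065893
step 1→2:
  ẍ = (ẋ'−ẋ)/dt = (0.118886148−0.406947007)/0.028395 = -10.144774
  θ̈ = (θ̇'−θ̇)/dt = (-0.612546422−-1.199827461)/0.028395 = 20.682551
  sinθ=0.142981, cosθ=0.989725
  F = (M+m)·ẍ + m·l·cosθ·θ̈ − m·l·sinθ·θ̇² = -15.952140 + 1.135149 − 0.011414 = -14.828405
step 2→3:
  ẍ = (ẋ'−ẋ)/dt = (0.052906094−0.118886148)/0.028395 = -2.323650
  θ̈ = (θ̇'−θ̇)/dt = (-0.439035214−-0.612546422)/0.028395 = 6.110625
  sinθ=0.109186, cosθ=0.994021
  F = (M+m)·ẍ + m·l·cosθ·θ̈ − m·l·sinθ·θ̇² = -3.653822 + 0.336834 − 0.002272 = -3.319260
step 3→4:
  ẍ = (ẋ'−ẋ)/dt = (0.100640752−0.052906094)/0.028395 = 1.681094
  θ̈ = (θ̇'−θ̇)/dt = (-0.478687796−-0.439035214)/0.028395 = -1.396464
  sinθ=0.091881, cosθ=0.995770
  F = (M+m)·ẍ + m·l·cosθ·θ̈ − m·l·sinθ·θ̇² = 2.643434 + -0.077112 − 0.000982 = 2.565340
step 4→5:
  ẍ = (ẋ'−ẋ)/dt = (0.152072495−0.100640752)/0.028395 = 1.811296
  θ̈ = (θ̇'−θ̇)/dt = (-0.531346812−-0.478687796)/0.028395 = -1.854517
  sinθ=0.079460, cosθ=0.996838
  F = (M+m)·ẍ + m·l·cosθ·θ̈ − m·l·sinθ·θ̇² = 2.848170 + -0.102516 − 0.001010 = 2.744645

F_0 = 7.065893 N
F_1 = -14.828405 N
F_2 = -3.319260 N
F_3 = 2.565340 N
F_4 = 2.744645 N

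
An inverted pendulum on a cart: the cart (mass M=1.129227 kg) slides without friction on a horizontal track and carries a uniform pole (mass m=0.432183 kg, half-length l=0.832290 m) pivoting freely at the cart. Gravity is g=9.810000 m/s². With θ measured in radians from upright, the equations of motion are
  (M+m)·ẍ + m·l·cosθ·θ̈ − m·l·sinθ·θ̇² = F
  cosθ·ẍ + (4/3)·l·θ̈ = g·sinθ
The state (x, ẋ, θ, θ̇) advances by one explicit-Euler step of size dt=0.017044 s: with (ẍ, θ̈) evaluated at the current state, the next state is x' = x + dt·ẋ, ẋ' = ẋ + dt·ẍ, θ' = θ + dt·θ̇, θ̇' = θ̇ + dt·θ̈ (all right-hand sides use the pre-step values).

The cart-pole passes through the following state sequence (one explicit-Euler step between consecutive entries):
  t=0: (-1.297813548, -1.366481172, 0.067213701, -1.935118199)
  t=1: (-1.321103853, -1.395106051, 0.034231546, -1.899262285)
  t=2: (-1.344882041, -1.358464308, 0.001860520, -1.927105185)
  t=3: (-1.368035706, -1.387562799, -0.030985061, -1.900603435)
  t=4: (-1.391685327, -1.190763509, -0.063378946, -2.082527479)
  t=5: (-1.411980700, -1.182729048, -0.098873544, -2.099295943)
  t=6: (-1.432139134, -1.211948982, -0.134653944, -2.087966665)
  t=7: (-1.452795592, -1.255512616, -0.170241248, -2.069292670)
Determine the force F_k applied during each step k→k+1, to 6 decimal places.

step 0→1:
  ẍ = (ẋ'−ẋ)/dt = (-1.395106051−-1.366481172)/0.017044 = -1.679470
  θ̈ = (θ̇'−θ̇)/dt = (-1.899262285−-1.935118199)/0.017044 = 2.103727
  sinθ=0.067163, cosθ=0.997742
  F = (M+m)·ẍ + m·l·cosθ·θ̈ − m·l·sinθ·θ̇² = -2.622341 + 0.755005 − 0.090467 = -1.957802
step 1→2:
  ẍ = (ẋ'−ẋ)/dt = (-1.358464308−-1.395106051)/0.017044 = 2.149832
  θ̈ = (θ̇'−θ̇)/dt = (-1.927105185−-1.899262285)/0.017044 = -1.633590
  sinθ=0.034225, cosθ=0.999414
  F = (M+m)·ẍ + m·l·cosθ·θ̈ − m·l·sinθ·θ̇² = 3.356770 + -0.587261 − 0.044407 = 2.725102
step 2→3:
  ẍ = (ẋ'−ẋ)/dt = (-1.387562799−-1.358464308)/0.017044 = -1.707257
  θ̈ = (θ̇'−θ̇)/dt = (-1.900603435−-1.927105185)/0.017044 = 1.554902
  sinθ=0.001861, cosθ=0.999998
  F = (M+m)·ẍ + m·l·cosθ·θ̈ − m·l·sinθ·θ̇² = -2.665728 + 0.559300 − 0.002485 = -2.108914
step 3→4:
  ẍ = (ẋ'−ẋ)/dt = (-1.190763509−-1.387562799)/0.017044 = 11.546544
  θ̈ = (θ̇'−θ̇)/dt = (-2.082527479−-1.900603435)/0.017044 = -10.673788
  sinθ=-0.030980, cosθ=0.999520
  F = (M+m)·ẍ + m·l·cosθ·θ̈ − m·l·sinθ·θ̇² = 18.028889 + -3.837536 − -0.040254 = 14.231607
step 4→5:
  ẍ = (ẋ'−ẋ)/dt = (-1.182729048−-1.190763509)/0.017044 = 0.471395
  θ̈ = (θ̇'−θ̇)/dt = (-2.099295943−-2.082527479)/0.017044 = -0.983834
  sinθ=-0.063337, cosθ=0.997992
  F = (M+m)·ẍ + m·l·cosθ·θ̈ − m·l·sinθ·θ̇² = 0.736041 + -0.353176 − -0.098805 = 0.481670
step 5→6:
  ẍ = (ẋ'−ẋ)/dt = (-1.211948982−-1.182729048)/0.017044 = -1.714382
  θ̈ = (θ̇'−θ̇)/dt = (-2.087966665−-2.099295943)/0.017044 = 0.664708
  sinθ=-0.098713, cosθ=0.995116
  F = (M+m)·ẍ + m·l·cosθ·θ̈ − m·l·sinθ·θ̇² = -2.676854 + 0.237929 − -0.156481 = -2.282444
step 6→7:
  ẍ = (ẋ'−ẋ)/dt = (-1.255512616−-1.211948982)/0.017044 = -2.555951
  θ̈ = (θ̇'−θ̇)/dt = (-2.069292670−-2.087966665)/0.017044 = 1.095635
  sinθ=-0.134247, cosθ=0.990948
  F = (M+m)·ẍ + m·l·cosθ·θ̈ − m·l·sinθ·θ̇² = -3.990888 + 0.390534 − -0.210521 = -3.389833

F_0 = -1.957802 N
F_1 = 2.725102 N
F_2 = -2.108914 N
F_3 = 14.231607 N
F_4 = 0.481670 N
F_5 = -2.282444 N
F_6 = -3.389833 N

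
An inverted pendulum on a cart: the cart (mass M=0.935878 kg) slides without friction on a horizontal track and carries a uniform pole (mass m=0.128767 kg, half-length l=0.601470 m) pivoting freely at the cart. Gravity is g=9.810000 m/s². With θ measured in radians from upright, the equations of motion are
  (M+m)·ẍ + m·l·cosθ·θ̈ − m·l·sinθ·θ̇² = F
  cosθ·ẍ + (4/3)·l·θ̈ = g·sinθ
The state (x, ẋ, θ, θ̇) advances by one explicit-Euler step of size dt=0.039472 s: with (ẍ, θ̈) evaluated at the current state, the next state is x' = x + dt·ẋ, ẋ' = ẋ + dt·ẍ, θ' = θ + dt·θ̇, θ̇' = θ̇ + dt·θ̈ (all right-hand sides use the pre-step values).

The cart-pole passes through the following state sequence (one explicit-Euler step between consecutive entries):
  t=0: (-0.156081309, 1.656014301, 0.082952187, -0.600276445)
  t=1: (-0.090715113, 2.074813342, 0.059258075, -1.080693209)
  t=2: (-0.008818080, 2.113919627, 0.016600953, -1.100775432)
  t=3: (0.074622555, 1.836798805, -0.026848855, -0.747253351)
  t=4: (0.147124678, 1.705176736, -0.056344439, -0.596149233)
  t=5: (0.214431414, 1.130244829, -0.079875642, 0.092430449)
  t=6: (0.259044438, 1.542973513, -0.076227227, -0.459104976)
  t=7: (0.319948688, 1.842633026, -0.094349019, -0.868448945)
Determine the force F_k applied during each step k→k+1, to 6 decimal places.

step 0→1:
  ẍ = (ẋ'−ẋ)/dt = (2.074813342−1.656014301)/0.039472 = 10.610028
  θ̈ = (θ̇'−θ̇)/dt = (-1.080693209−-0.600276445)/0.039472 = -12.171077
  sinθ=0.082857, cosθ=0.996561
  F = (M+m)·ẍ + m·l·cosθ·θ̈ − m·l·sinθ·θ̇² = 11.295914 + -0.939402 − 0.002312 = 10.354199
step 1→2:
  ẍ = (ẋ'−ẋ)/dt = (2.113919627−2.074813342)/0.039472 = 0.990735
  θ̈ = (θ̇'−θ̇)/dt = (-1.100775432−-1.080693209)/0.039472 = -0.508771
  sinθ=0.059223, cosθ=0.998245
  F = (M+m)·ẍ + m·l·cosθ·θ̈ − m·l·sinθ·θ̇² = 1.054781 + -0.039335 − 0.005357 = 1.010089
step 2→3:
  ẍ = (ẋ'−ẋ)/dt = (1.836798805−2.113919627)/0.039472 = -7.020694
  θ̈ = (θ̇'−θ̇)/dt = (-0.747253351−-1.100775432)/0.039472 = 8.956275
  sinθ=0.016600, cosθ=0.999862
  F = (M+m)·ẍ + m·l·cosθ·θ̈ − m·l·sinθ·θ̇² = -7.474546 + 0.693563 − 0.001558 = -6.782541
step 3→4:
  ẍ = (ẋ'−ẋ)/dt = (1.705176736−1.836798805)/0.039472 = -3.334568
  θ̈ = (θ̇'−θ̇)/dt = (-0.596149233−-0.747253351)/0.039472 = 3.828134
  sinθ=-0.026846, cosθ=0.999640
  F = (M+m)·ẍ + m·l·cosθ·θ̈ − m·l·sinθ·θ̇² = -3.550131 + 0.296380 − -0.001161 = -3.252590
step 4→5:
  ẍ = (ẋ'−ẋ)/dt = (1.130244829−1.705176736)/0.039472 = -14.565563
  θ̈ = (θ̇'−θ̇)/dt = (0.092430449−-0.596149233)/0.039472 = 17.444763
  sinθ=-0.056315, cosθ=0.998413
  F = (M+m)·ẍ + m·l·cosθ·θ̈ − m·l·sinθ·θ̇² = -15.507154 + 1.348944 − -0.001550 = -14.156660
step 5→6:
  ẍ = (ẋ'−ẋ)/dt = (1.542973513−1.130244829)/0.039472 = 10.456239
  θ̈ = (θ̇'−θ̇)/dt = (-0.459104976−0.092430449)/0.039472 = -13.972827
  sinθ=-0.079791, cosθ=0.996812
  F = (M+m)·ẍ + m·l·cosθ·θ̈ − m·l·sinθ·θ̇² = 11.132183 + -1.078738 − -0.000053 = 10.053498
step 6→7:
  ẍ = (ẋ'−ẋ)/dt = (1.842633026−1.542973513)/0.039472 = 7.591698
  θ̈ = (θ̇'−θ̇)/dt = (-0.868448945−-0.459104976)/0.039472 = -10.370490
  sinθ=-0.076153, cosθ=0.997096
  F = (M+m)·ẍ + m·l·cosθ·θ̈ − m·l·sinθ·θ̇² = 8.082464 + -0.800857 − -0.001243 = 7.282850

F_0 = 10.354199 N
F_1 = 1.010089 N
F_2 = -6.782541 N
F_3 = -3.252590 N
F_4 = -14.156660 N
F_5 = 10.053498 N
F_6 = 7.282850 N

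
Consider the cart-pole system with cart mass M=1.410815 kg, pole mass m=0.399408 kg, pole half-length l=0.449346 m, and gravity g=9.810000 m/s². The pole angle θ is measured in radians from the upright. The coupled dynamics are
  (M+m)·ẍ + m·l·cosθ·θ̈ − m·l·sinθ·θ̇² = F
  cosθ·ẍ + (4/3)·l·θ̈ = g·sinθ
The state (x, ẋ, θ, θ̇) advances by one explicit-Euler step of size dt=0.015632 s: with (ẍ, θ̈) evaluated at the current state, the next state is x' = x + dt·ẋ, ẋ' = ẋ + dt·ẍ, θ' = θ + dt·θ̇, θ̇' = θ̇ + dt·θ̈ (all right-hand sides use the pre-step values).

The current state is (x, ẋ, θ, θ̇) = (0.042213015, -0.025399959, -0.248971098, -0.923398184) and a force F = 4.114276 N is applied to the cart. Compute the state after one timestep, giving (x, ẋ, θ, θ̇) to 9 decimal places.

sinθ=-0.246406913, cosθ=0.969166463
temp = (F + m·l·θ̇²·sinθ)/(M+m) = (4.114276 + -0.037707571)/1.810223 = 2.251970298
θ̈ = (g·sinθ − cosθ·temp)/(l·(4/3 − m·cos²θ/(M+m))) = -9.090416782
ẍ = temp − m·l·θ̈·cosθ/(M+m) = 3.125439776
Euler: x'=0.042213015+0.015632·-0.025399959=0.041815963, ẋ'=-0.025399959+0.015632·3.125439776=0.023456916
       θ'=-0.248971098+0.015632·-0.923398184=-0.263405658, θ̇'=-0.923398184+0.015632·-9.090416782=-1.065499579

(0.041815963, 0.023456916, -0.263405658, -1.065499579)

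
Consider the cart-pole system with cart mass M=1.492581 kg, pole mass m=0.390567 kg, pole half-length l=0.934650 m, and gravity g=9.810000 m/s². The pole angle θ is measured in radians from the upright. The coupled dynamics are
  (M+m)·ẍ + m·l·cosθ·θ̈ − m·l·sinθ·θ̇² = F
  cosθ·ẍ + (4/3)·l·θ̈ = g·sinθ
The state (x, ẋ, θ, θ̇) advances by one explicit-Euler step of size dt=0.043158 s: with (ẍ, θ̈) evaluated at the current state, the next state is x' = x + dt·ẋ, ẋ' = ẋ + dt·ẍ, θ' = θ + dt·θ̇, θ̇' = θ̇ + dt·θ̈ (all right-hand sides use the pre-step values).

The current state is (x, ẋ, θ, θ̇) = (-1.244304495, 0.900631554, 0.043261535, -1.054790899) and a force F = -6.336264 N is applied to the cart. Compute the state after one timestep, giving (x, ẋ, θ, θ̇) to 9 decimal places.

(-1.205435038, 0.725835163, -0.002261131, -0.899965670)

sinθ=0.043248042, cosθ=0.999064366
temp = (F + m·l·θ̇²·sinθ)/(M+m) = (-6.336264 + 0.017564822)/1.883148 = -3.355391705
θ̈ = (g·sinθ − cosθ·temp)/(l·(4/3 − m·cos²θ/(M+m))) = 3.587405099
ẍ = temp − m·l·θ̈·cosθ/(M+m) = -4.050150403
Euler: x'=-1.244304495+0.043158·0.900631554=-1.205435038, ẋ'=0.900631554+0.043158·-4.050150403=0.725835163
       θ'=0.043261535+0.043158·-1.054790899=-0.002261131, θ̇'=-1.054790899+0.043158·3.587405099=-0.899965670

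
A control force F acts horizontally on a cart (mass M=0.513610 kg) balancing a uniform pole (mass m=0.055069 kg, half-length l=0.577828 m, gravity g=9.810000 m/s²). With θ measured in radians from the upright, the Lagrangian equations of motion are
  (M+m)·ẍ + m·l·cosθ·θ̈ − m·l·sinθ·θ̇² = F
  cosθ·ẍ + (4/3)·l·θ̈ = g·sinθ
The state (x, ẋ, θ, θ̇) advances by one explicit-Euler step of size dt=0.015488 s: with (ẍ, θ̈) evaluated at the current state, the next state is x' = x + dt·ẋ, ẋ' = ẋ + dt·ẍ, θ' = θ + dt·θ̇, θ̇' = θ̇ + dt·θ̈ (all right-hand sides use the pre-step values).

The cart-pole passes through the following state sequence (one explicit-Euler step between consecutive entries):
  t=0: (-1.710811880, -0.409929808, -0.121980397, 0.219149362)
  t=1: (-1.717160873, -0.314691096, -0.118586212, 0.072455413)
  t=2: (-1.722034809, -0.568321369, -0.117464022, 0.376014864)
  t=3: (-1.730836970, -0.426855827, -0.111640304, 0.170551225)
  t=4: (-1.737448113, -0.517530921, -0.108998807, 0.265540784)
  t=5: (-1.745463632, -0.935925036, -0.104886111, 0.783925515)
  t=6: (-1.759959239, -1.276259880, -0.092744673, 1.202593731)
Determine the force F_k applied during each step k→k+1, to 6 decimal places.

F_0 = 3.197957 N
F_1 = -8.693334 N
F_2 = 4.775553 N
F_3 = -3.135307 N
F_4 = -14.303386 N
F_5 = -11.638726 N

step 0→1:
  ẍ = (ẋ'−ẋ)/dt = (-0.314691096−-0.409929808)/0.015488 = 6.149194
  θ̈ = (θ̇'−θ̇)/dt = (0.072455413−0.219149362)/0.015488 = -9.471459
  sinθ=-0.121678, cosθ=0.992570
  F = (M+m)·ẍ + m·l·cosθ·θ̈ − m·l·sinθ·θ̇² = 3.496917 + -0.299146 − -0.000186 = 3.197957
step 1→2:
  ẍ = (ẋ'−ẋ)/dt = (-0.568321369−-0.314691096)/0.015488 = -16.375922
  θ̈ = (θ̇'−θ̇)/dt = (0.376014864−0.072455413)/0.015488 = 19.599655
  sinθ=-0.118308, cosθ=0.992977
  F = (M+m)·ẍ + m·l·cosθ·θ̈ − m·l·sinθ·θ̇² = -9.312643 + 0.619289 − -0.000020 = -8.693334
step 2→3:
  ẍ = (ẋ'−ẋ)/dt = (-0.426855827−-0.568321369)/0.015488 = 9.133881
  θ̈ = (θ̇'−θ̇)/dt = (0.170551225−0.376014864)/0.015488 = -13.265989
  sinθ=-0.117194, cosθ=0.993109
  F = (M+m)·ẍ + m·l·cosθ·θ̈ − m·l·sinθ·θ̇² = 5.194246 + -0.419220 − -0.000527 = 4.775553
step 3→4:
  ẍ = (ẋ'−ẋ)/dt = (-0.517530921−-0.426855827)/0.015488 = -5.854539
  θ̈ = (θ̇'−θ̇)/dt = (0.265540784−0.170551225)/0.015488 = 6.133107
  sinθ=-0.111409, cosθ=0.993775
  F = (M+m)·ẍ + m·l·cosθ·θ̈ − m·l·sinθ·θ̇² = -3.329353 + 0.193943 − -0.000103 = -3.135307
step 4→5:
  ẍ = (ẋ'−ẋ)/dt = (-0.935925036−-0.517530921)/0.015488 = -27.014083
  θ̈ = (θ̇'−θ̇)/dt = (0.783925515−0.265540784)/0.015488 = 33.470089
  sinθ=-0.108783, cosθ=0.994066
  F = (M+m)·ẍ + m·l·cosθ·θ̈ − m·l·sinθ·θ̇² = -15.362342 + 1.058712 − -0.000244 = -14.303386
step 5→6:
  ẍ = (ẋ'−ẋ)/dt = (-1.276259880−-0.935925036)/0.015488 = -21.974099
  θ̈ = (θ̇'−θ̇)/dt = (1.202593731−0.783925515)/0.015488 = 27.031780
  sinθ=-0.104694, cosθ=0.994504
  F = (M+m)·ẍ + m·l·cosθ·θ̈ − m·l·sinθ·θ̇² = -12.496209 + 0.855435 − -0.002047 = -11.638726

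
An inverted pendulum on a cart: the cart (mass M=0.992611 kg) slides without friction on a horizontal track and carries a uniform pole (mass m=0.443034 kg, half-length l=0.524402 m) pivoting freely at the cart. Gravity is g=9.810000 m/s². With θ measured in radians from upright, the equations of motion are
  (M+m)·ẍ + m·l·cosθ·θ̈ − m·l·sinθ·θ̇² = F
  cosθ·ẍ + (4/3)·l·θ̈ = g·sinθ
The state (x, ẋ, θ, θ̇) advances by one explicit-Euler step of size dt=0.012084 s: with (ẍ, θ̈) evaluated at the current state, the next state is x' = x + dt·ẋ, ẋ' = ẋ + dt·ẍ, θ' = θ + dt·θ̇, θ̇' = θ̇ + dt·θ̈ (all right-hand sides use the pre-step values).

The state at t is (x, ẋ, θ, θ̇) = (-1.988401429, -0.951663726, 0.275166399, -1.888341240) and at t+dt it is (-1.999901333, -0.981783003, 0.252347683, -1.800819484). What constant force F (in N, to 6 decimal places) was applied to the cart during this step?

ẍ = (ẋ'−ẋ)/dt = (-0.981783003−-0.951663726)/0.012084 = -2.492492
θ̈ = (θ̇'−θ̇)/dt = (-1.800819484−-1.888341240)/0.012084 = 7.242780
sinθ=0.271707, cosθ=0.962380
F = (M+m)·ẍ + m·l·cosθ·θ̈ − m·l·sinθ·θ̇² = -3.578334 + 1.619397 − 0.225094 = -2.184031

F = -2.184031 N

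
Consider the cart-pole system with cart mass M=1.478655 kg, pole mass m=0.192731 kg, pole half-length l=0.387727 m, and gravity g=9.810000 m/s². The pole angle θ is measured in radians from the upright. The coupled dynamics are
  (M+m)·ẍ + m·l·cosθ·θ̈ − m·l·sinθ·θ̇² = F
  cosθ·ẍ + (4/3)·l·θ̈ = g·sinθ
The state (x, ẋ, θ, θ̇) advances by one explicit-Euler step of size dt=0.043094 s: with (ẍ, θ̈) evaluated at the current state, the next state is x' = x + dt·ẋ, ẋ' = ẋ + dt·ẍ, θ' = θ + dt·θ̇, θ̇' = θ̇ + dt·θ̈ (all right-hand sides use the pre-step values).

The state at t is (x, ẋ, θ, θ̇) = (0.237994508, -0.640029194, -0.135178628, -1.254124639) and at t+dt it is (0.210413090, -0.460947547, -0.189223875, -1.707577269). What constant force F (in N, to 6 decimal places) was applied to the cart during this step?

ẍ = (ẋ'−ẋ)/dt = (-0.460947547−-0.640029194)/0.043094 = 4.155605
θ̈ = (θ̇'−θ̇)/dt = (-1.707577269−-1.254124639)/0.043094 = -10.522408
sinθ=-0.134767, cosθ=0.990877
F = (M+m)·ẍ + m·l·cosθ·θ̈ − m·l·sinθ·θ̇² = 6.945620 + -0.779135 − -0.015840 = 6.182325

F = 6.182325 N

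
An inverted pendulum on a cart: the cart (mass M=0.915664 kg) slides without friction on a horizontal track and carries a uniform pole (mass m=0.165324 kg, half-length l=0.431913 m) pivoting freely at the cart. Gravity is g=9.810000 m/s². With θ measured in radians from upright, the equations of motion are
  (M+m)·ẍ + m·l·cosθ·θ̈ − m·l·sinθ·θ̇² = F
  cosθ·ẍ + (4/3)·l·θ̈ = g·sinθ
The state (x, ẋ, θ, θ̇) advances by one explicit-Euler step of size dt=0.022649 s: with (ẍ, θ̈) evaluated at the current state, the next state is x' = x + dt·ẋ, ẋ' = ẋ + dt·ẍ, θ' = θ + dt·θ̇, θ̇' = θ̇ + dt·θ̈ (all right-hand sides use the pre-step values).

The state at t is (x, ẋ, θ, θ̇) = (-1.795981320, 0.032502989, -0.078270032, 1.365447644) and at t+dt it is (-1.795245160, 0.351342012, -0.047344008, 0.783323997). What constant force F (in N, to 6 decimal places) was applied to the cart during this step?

ẍ = (ẋ'−ẋ)/dt = (0.351342012−0.032502989)/0.022649 = 14.077400
θ̈ = (θ̇'−θ̇)/dt = (0.783323997−1.365447644)/0.022649 = -25.701958
sinθ=-0.078190, cosθ=0.996938
F = (M+m)·ẍ + m·l·cosθ·θ̈ − m·l·sinθ·θ̇² = 15.217500 + -1.829645 − -0.010410 = 13.398265

F = 13.398265 N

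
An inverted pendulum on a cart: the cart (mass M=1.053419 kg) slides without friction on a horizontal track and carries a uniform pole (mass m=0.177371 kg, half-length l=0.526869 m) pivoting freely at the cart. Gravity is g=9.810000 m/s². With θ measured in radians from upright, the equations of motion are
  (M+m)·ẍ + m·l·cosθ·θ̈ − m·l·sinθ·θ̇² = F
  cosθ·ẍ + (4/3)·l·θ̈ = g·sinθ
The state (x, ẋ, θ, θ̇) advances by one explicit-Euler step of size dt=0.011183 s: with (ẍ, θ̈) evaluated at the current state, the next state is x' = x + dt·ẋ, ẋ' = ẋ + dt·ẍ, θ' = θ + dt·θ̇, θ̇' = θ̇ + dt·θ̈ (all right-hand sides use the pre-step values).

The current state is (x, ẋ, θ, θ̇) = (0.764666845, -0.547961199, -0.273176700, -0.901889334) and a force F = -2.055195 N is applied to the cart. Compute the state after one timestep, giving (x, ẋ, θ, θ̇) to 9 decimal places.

sinθ=-0.269791697, cosθ=0.962918709
temp = (F + m·l·θ̇²·sinθ)/(M+m) = (-2.055195 + -0.020507860)/1.230790 = -1.686480114
θ̈ = (g·sinθ − cosθ·temp)/(l·(4/3 − m·cos²θ/(M+m))) = -1.617984977
ẍ = temp − m·l·θ̈·cosθ/(M+m) = -1.568185380
Euler: x'=0.764666845+0.011183·-0.547961199=0.758538995, ẋ'=-0.547961199+0.011183·-1.568185380=-0.565498216
       θ'=-0.273176700+0.011183·-0.901889334=-0.283262528, θ̇'=-0.901889334+0.011183·-1.617984977=-0.919983260

(0.758538995, -0.565498216, -0.283262528, -0.919983260)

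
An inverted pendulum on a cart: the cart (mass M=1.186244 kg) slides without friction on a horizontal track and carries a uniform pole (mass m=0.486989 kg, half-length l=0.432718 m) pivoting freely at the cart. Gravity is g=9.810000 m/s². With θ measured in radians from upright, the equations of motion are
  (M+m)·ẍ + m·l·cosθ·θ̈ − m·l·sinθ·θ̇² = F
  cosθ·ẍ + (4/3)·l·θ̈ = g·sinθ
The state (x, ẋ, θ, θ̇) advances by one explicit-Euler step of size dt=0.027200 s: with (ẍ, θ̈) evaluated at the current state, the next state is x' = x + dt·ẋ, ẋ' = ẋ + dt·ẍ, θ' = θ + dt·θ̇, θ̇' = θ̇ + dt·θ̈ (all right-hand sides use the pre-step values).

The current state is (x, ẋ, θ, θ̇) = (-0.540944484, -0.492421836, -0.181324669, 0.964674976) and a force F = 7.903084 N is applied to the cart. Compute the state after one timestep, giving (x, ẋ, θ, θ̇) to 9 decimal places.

(-0.554338358, -0.317185675, -0.155085510, 0.582529191)

sinθ=-0.180332683, cosθ=0.983605675
temp = (F + m·l·θ̇²·sinθ)/(M+m) = (7.903084 + -0.035363935)/1.673233 = 4.702106679
θ̈ = (g·sinθ − cosθ·temp)/(l·(4/3 − m·cos²θ/(M+m))) = -14.049477393
ẍ = temp − m·l·θ̈·cosθ/(M+m) = 6.442505927
Euler: x'=-0.540944484+0.027200·-0.492421836=-0.554338358, ẋ'=-0.492421836+0.027200·6.442505927=-0.317185675
       θ'=-0.181324669+0.027200·0.964674976=-0.155085510, θ̇'=0.964674976+0.027200·-14.049477393=0.582529191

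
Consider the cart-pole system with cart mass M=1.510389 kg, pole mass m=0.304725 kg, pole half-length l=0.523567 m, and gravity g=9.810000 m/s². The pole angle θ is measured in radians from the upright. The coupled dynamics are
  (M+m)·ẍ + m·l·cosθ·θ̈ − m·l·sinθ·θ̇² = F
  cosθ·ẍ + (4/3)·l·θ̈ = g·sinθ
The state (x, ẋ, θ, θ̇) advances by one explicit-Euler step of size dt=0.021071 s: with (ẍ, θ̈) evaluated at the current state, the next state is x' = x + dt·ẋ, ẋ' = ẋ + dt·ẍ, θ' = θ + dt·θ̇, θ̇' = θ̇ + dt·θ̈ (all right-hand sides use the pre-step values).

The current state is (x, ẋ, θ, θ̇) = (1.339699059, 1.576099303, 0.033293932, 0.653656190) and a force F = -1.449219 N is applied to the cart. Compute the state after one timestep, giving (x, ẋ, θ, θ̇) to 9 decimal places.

(1.372909047, 1.555895183, 0.047067122, 0.692438797)

sinθ=0.033287781, cosθ=0.999445808
temp = (F + m·l·θ̇²·sinθ)/(M+m) = (-1.449219 + 0.002269154)/1.815114 = -0.797167476
θ̈ = (g·sinθ − cosθ·temp)/(l·(4/3 − m·cos²θ/(M+m))) = 1.840567951
ẍ = temp − m·l·θ̈·cosθ/(M+m) = -0.958859110
Euler: x'=1.339699059+0.021071·1.576099303=1.372909047, ẋ'=1.576099303+0.021071·-0.958859110=1.555895183
       θ'=0.033293932+0.021071·0.653656190=0.047067122, θ̇'=0.653656190+0.021071·1.840567951=0.692438797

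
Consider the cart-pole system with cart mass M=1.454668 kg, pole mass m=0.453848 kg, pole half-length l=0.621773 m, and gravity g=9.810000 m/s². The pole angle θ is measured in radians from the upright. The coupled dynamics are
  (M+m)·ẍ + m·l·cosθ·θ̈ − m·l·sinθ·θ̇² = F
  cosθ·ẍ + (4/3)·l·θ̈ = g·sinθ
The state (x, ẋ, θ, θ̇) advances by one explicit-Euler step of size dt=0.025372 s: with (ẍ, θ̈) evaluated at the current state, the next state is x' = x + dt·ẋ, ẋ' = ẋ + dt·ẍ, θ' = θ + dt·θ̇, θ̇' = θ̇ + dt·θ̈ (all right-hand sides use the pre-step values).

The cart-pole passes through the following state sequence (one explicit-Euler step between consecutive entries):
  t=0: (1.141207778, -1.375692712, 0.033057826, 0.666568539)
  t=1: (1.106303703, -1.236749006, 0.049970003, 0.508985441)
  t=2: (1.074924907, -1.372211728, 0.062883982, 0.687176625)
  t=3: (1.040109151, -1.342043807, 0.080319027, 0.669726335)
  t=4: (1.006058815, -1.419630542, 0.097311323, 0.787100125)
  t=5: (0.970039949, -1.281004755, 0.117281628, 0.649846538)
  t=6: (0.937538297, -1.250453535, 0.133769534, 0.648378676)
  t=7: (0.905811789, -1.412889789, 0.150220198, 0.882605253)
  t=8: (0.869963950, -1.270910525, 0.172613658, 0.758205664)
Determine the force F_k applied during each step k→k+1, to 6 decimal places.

F_0 = 8.695688 N
F_1 = -8.213950 N
F_2 = 2.067197 N
F_3 = -4.545097 N
F_4 = 8.891304 N
F_5 = 2.267946 N
F_6 = -9.652673 N
F_7 = 9.278968 N

step 0→1:
  ẍ = (ẋ'−ẋ)/dt = (-1.236749006−-1.375692712)/0.025372 = 5.476261
  θ̈ = (θ̇'−θ̇)/dt = (0.508985441−0.666568539)/0.025372 = -6.210906
  sinθ=0.033052, cosθ=0.999454
  F = (M+m)·ẍ + m·l·cosθ·θ̈ − m·l·sinθ·θ̇² = 10.451533 + -1.751701 − 0.004144 = 8.695688
step 1→2:
  ẍ = (ẋ'−ẋ)/dt = (-1.372211728−-1.236749006)/0.025372 = -5.339064
  θ̈ = (θ̇'−θ̇)/dt = (0.687176625−0.508985441)/0.025372 = 7.023143
  sinθ=0.049949, cosθ=0.998752
  F = (M+m)·ẍ + m·l·cosθ·θ̈ − m·l·sinθ·θ̇² = -10.189688 + 1.979390 − 0.003652 = -8.213950
step 2→3:
  ẍ = (ẋ'−ẋ)/dt = (-1.342043807−-1.372211728)/0.025372 = 1.189024
  θ̈ = (θ̇'−θ̇)/dt = (0.669726335−0.687176625)/0.025372 = -0.687777
  sinθ=0.062843, cosθ=0.998023
  F = (M+m)·ẍ + m·l·cosθ·θ̈ − m·l·sinθ·θ̇² = 2.269272 + -0.193701 − 0.008374 = 2.067197
step 3→4:
  ẍ = (ẋ'−ẋ)/dt = (-1.419630542−-1.342043807)/0.025372 = -3.057967
  θ̈ = (θ̇'−θ̇)/dt = (0.787100125−0.669726335)/0.025372 = 4.626115
  sinθ=0.080233, cosθ=0.996776
  F = (M+m)·ẍ + m·l·cosθ·θ̈ − m·l·sinθ·θ̇² = -5.836179 + 1.301237 − 0.010155 = -4.545097
step 4→5:
  ẍ = (ẋ'−ẋ)/dt = (-1.281004755−-1.419630542)/0.025372 = 5.463731
  θ̈ = (θ̇'−θ̇)/dt = (0.649846538−0.787100125)/0.025372 = -5.409648
  sinθ=0.097158, cosθ=0.995269
  F = (M+m)·ẍ + m·l·cosθ·θ̈ − m·l·sinθ·θ̇² = 10.427618 + -1.519329 − 0.016986 = 8.891304
step 5→6:
  ẍ = (ẋ'−ẋ)/dt = (-1.250453535−-1.281004755)/0.025372 = 1.204131
  θ̈ = (θ̇'−θ̇)/dt = (0.648378676−0.649846538)/0.025372 = -0.057854
  sinθ=0.117013, cosθ=0.993130
  F = (M+m)·ẍ + m·l·cosθ·θ̈ − m·l·sinθ·θ̇² = 2.298104 + -0.016214 − 0.013944 = 2.267946
step 6→7:
  ẍ = (ẋ'−ẋ)/dt = (-1.412889789−-1.250453535)/0.025372 = -6.402186
  θ̈ = (θ̇'−θ̇)/dt = (0.882605253−0.648378676)/0.025372 = 9.231695
  sinθ=0.133371, cosθ=0.991066
  F = (M+m)·ẍ + m·l·cosθ·θ̈ − m·l·sinθ·θ̇² = -12.218674 + 2.581823 − 0.015822 = -9.652673
step 7→8:
  ẍ = (ẋ'−ẋ)/dt = (-1.270910525−-1.412889789)/0.025372 = 5.595904
  θ̈ = (θ̇'−θ̇)/dt = (0.758205664−0.882605253)/0.025372 = -4.903027
  sinθ=0.149656, cosθ=0.988738
  F = (M+m)·ẍ + m·l·cosθ·θ̈ − m·l·sinθ·θ̇² = 10.679871 + -1.368005 − 0.032898 = 9.278968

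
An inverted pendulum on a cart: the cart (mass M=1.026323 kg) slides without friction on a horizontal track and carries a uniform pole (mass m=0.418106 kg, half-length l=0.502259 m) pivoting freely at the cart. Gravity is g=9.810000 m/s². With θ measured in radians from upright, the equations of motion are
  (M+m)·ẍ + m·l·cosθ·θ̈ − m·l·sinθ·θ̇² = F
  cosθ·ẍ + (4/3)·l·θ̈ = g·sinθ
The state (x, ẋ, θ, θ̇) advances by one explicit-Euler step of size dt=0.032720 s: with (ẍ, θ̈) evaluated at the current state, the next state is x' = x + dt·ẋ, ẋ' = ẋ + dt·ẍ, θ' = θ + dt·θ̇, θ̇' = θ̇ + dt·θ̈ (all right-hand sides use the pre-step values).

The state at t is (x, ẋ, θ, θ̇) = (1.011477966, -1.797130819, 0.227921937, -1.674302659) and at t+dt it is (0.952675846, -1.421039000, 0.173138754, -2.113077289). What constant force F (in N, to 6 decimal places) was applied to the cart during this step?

ẍ = (ẋ'−ẋ)/dt = (-1.421039000−-1.797130819)/0.032720 = 11.494249
θ̈ = (θ̇'−θ̇)/dt = (-2.113077289−-1.674302659)/0.032720 = -13.409983
sinθ=0.225954, cosθ=0.974138
F = (M+m)·ẍ + m·l·cosθ·θ̈ − m·l·sinθ·θ̇² = 16.602626 + -2.743234 − 0.133015 = 13.726377

F = 13.726377 N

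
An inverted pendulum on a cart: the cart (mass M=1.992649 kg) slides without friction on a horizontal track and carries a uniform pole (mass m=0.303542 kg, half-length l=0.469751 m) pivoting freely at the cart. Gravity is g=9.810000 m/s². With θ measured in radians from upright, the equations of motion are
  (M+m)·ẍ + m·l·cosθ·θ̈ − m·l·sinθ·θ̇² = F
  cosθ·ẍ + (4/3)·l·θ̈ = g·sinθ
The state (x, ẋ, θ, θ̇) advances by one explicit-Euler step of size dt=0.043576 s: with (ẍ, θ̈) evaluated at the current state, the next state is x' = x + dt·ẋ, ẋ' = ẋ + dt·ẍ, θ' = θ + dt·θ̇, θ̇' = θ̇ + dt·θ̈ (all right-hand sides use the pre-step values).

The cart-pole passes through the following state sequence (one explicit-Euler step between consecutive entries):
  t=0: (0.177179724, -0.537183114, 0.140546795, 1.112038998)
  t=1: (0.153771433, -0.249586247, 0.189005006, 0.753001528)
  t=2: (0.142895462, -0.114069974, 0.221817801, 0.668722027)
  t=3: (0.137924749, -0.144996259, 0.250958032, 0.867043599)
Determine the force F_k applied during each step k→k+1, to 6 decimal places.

step 0→1:
  ẍ = (ẋ'−ẋ)/dt = (-0.249586247−-0.537183114)/0.043576 = 6.599891
  θ̈ = (θ̇'−θ̇)/dt = (0.753001528−1.112038998)/0.043576 = -8.239340
  sinθ=0.140085, cosθ=0.990140
  F = (M+m)·ẍ + m·l·cosθ·θ̈ − m·l·sinθ·θ̇² = 15.154611 + -1.163256 − 0.024701 = 13.966654
step 1→2:
  ẍ = (ẋ'−ẋ)/dt = (-0.114069974−-0.249586247)/0.043576 = 3.109883
  θ̈ = (θ̇'−θ̇)/dt = (0.668722027−0.753001528)/0.043576 = -1.934081
  sinθ=0.187882, cosθ=0.982192
  F = (M+m)·ẍ + m·l·cosθ·θ̈ − m·l·sinθ·θ̇² = 7.140886 + -0.270868 − 0.015190 = 6.854828
step 2→3:
  ẍ = (ẋ'−ẋ)/dt = (-0.144996259−-0.114069974)/0.043576 = -0.709709
  θ̈ = (θ̇'−θ̇)/dt = (0.867043599−0.668722027)/0.043576 = 4.551165
  sinθ=0.220003, cosθ=0.975499
  F = (M+m)·ẍ + m·l·cosθ·θ̈ − m·l·sinθ·θ̇² = -1.629628 + 0.633047 − 0.014028 = -1.010609

F_0 = 13.966654 N
F_1 = 6.854828 N
F_2 = -1.010609 N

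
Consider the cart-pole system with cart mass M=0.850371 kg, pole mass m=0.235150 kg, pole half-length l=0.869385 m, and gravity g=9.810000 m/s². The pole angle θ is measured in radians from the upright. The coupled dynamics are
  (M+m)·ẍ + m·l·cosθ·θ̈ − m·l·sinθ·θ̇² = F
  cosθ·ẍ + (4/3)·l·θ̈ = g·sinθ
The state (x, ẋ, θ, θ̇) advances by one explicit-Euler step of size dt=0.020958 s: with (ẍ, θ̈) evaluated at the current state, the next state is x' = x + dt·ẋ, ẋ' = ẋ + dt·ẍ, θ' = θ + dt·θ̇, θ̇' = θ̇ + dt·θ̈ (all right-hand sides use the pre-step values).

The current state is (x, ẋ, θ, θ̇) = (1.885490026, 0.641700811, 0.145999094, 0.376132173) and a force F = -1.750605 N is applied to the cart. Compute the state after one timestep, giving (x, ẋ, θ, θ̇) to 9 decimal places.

(1.898938792, 0.595890333, 0.153882072, 0.441034686)

sinθ=0.145480967, cosθ=0.989361051
temp = (F + m·l·θ̇²·sinθ)/(M+m) = (-1.750605 + 0.004207695)/1.085521 = -1.608810244
θ̈ = (g·sinθ − cosθ·temp)/(l·(4/3 − m·cos²θ/(M+m))) = 3.096789440
ẍ = temp − m·l·θ̈·cosθ/(M+m) = -2.185822958
Euler: x'=1.885490026+0.020958·0.641700811=1.898938792, ẋ'=0.641700811+0.020958·-2.185822958=0.595890333
       θ'=0.145999094+0.020958·0.376132173=0.153882072, θ̇'=0.376132173+0.020958·3.096789440=0.441034686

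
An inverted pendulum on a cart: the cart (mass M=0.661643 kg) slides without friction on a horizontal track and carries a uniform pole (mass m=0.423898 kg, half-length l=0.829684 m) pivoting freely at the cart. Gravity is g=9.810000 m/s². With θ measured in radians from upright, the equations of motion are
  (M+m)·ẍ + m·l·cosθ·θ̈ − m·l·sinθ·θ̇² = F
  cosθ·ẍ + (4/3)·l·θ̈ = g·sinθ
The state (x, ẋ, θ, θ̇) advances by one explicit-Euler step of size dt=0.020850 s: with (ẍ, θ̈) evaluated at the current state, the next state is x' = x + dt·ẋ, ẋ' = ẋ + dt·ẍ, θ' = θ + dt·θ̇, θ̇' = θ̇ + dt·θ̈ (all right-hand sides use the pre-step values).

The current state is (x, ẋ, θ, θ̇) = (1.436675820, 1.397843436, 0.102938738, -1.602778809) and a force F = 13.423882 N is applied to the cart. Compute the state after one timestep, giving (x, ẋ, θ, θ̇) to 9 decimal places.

sinθ=0.102757038, cosθ=0.994706485
temp = (F + m·l·θ̇²·sinθ)/(M+m) = (13.423882 + 0.092839511)/1.085541 = 12.451599259
θ̈ = (g·sinθ − cosθ·temp)/(l·(4/3 − m·cos²θ/(M+m))) = -14.481280882
ẍ = temp − m·l·θ̈·cosθ/(M+m) = 17.118513045
Euler: x'=1.436675820+0.020850·1.397843436=1.465820856, ẋ'=1.397843436+0.020850·17.118513045=1.754764433
       θ'=0.102938738+0.020850·-1.602778809=0.069520800, θ̇'=-1.602778809+0.020850·-14.481280882=-1.904713515

(1.465820856, 1.754764433, 0.069520800, -1.904713515)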